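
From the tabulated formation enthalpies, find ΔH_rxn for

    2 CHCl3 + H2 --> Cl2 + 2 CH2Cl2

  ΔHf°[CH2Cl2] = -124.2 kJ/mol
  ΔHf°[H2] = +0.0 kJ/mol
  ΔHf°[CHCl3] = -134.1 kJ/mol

ΔH_rxn = 19.8 kJ/mol

ΔH°rxn = Σ nΔHf°(products) − Σ nΔHf°(reactants).
Products: 1·(+0.0) + 2·(-124.2) = -248.4
Reactants: 2·(-134.1) + 1·(+0.0) = -268.2
ΔH_rxn = (-248.4) − (-268.2) = 19.8 kJ/mol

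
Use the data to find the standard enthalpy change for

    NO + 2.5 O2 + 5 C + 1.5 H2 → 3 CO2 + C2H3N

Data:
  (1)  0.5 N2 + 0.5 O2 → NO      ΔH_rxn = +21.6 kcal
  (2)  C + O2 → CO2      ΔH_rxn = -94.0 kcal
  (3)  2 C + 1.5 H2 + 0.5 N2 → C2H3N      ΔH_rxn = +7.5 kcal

(1) reversed: -21.6 kcal
(2) × 3: (3)·(-94.0) = -282.0 kcal
(3) as written: +7.5 kcal
Since enthalpy is a state function, ΔH_rxn = (-1)·(+21.6) + (3)·(-94.0) + (1)·(+7.5) = -296.1 kcal

ΔH_rxn = -296.1 kcal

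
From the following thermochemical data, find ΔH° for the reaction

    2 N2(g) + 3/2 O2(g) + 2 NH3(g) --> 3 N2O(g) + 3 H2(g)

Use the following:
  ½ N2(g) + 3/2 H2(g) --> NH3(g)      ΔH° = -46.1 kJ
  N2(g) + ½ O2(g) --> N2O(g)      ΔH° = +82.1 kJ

equation 1 reversed and × 2: (-2)·(-46.1) = +92.2 kJ
equation 2 × 3: (3)·(+82.1) = +246.3 kJ
Combining the equations, ΔH° = (+92.2) + (+246.3) = 338.5 kJ

ΔH° = 338.5 kJ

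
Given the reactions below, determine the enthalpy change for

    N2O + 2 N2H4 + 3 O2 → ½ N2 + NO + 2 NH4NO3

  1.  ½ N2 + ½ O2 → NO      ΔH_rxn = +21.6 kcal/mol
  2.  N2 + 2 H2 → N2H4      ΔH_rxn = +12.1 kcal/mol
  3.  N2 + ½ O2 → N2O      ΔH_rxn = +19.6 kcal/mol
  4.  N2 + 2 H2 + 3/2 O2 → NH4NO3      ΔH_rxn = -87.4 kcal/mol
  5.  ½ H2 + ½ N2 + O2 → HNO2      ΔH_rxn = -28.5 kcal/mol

ΔH_rxn = -197.0 kcal/mol

eq. 1 as written (NO already on the product side): +21.6 kcal/mol
eq. 2 reversed and × 2 (N2H4 must end up as a reactant; ×2 to match 2 N2H4 in the target): (-2)·(+12.1) = -24.2 kcal/mol
eq. 3 reversed (N2O must end up as a reactant): -19.6 kcal/mol
eq. 4 × 2 (×2 to match 2 NH4NO3 in the target): (2)·(-87.4) = -174.8 kcal/mol
eq. 5: not needed (HNO2 appears nowhere else).
Summing the manipulated equations, ΔH_rxn = (+21.6) + (-24.2) + (-19.6) + (-174.8) = -197.0 kcal/mol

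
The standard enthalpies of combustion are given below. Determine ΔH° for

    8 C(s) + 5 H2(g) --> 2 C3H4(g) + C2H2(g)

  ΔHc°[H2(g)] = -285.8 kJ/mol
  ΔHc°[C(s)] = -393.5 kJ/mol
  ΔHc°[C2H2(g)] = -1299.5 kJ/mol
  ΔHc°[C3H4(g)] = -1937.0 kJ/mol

ΔH° = 596.5 kJ/mol

Using ΔH = Σ nΔHc°(reactants) − Σ nΔHc°(products):
= [8·(-393.5) + 5·(-285.8)] − [2·(-1937.0) + 1·(-1299.5)]
= 596.5 kJ/mol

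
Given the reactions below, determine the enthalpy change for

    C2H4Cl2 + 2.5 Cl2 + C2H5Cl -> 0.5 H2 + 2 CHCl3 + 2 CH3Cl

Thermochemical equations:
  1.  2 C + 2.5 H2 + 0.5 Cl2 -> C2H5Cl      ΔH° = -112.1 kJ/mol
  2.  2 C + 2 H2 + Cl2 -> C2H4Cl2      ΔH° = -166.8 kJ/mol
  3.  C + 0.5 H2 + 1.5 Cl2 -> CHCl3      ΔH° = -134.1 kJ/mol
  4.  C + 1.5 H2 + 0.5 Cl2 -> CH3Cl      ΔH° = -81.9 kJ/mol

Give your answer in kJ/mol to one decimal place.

eq. 1 reversed: +112.1 kJ/mol
eq. 2 reversed: +166.8 kJ/mol
eq. 3 × 2: (2)·(-134.1) = -268.2 kJ/mol
eq. 4 × 2: (2)·(-81.9) = -163.8 kJ/mol
Since enthalpy is a state function, ΔH° = (-1)·(-112.1) + (-1)·(-166.8) + (2)·(-134.1) + (2)·(-81.9) = -153.1 kJ/mol

ΔH° = -153.1 kJ/mol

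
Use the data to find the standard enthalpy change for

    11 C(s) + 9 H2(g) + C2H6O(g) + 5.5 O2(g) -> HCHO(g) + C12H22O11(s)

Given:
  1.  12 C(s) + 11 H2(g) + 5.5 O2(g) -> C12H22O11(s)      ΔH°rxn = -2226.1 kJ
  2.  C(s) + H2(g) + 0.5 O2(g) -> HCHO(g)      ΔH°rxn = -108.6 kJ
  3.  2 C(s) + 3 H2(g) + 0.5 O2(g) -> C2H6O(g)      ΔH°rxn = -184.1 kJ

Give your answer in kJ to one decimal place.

ΔH°rxn = -2150.6 kJ

eq. 1 as written (C12H22O11(s) already on the product side): -2226.1 kJ
eq. 2 as written (HCHO(g) already on the product side): -108.6 kJ
eq. 3 reversed (C2H6O(g) must end up as a reactant): +184.1 kJ
ΔH°rxn = (-2226.1) + (-108.6) + (+184.1) = -2150.6 kJ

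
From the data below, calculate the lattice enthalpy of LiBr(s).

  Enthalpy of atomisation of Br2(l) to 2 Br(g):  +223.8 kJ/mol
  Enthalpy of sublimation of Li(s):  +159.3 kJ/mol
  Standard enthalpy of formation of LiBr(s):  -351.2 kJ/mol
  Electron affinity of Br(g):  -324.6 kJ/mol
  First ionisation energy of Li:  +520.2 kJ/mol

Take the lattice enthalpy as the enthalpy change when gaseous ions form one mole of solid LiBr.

U = -818.0 kJ/mol

ΔHf° = 1·ΔHsub + 1·(ΣIE) + 1/2·D(Br2) + 1·EA + U
-351.2 = 1·(+159.3) + 1·(+520.2) + 1/2·(+223.8) + 1·(-324.6) + U
U = -351.2 − (+466.8) = -818.0 kJ/mol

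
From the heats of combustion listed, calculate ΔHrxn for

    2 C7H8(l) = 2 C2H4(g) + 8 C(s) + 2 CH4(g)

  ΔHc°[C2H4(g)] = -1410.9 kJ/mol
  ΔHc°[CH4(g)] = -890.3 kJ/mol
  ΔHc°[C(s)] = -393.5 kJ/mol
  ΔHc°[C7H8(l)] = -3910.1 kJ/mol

ΔHrxn = -69.8 kJ/mol

With combustion enthalpies, reactants minus products:
= [2·(-3910.1)] − [2·(-1410.9) + 8·(-393.5) + 2·(-890.3)]
= -69.8 kJ/mol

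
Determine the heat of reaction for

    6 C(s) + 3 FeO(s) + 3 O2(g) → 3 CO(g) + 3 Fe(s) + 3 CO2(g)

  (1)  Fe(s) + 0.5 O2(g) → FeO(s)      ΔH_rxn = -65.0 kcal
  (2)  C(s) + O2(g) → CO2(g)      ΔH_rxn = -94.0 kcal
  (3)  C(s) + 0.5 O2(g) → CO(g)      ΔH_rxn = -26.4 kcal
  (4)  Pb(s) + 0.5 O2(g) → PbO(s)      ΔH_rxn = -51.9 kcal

ΔH_rxn = -166.2 kcal

(1) reversed and × 3 (FeO(s) must end up as a reactant; scale by 3 for the 3 FeO(s)): (-3)·(-65.0) = +195.0 kcal
(2) × 3 (scale by 3 for the 3 CO2(g)): (3)·(-94.0) = -282.0 kcal
(3) × 3 (scale by 3 for the 3 CO(g)): (3)·(-26.4) = -79.2 kcal
(4): not needed (PbO(s) appears nowhere else).
By Hess's law, ΔH_rxn = (+195.0) + (-282.0) + (-79.2) = -166.2 kcal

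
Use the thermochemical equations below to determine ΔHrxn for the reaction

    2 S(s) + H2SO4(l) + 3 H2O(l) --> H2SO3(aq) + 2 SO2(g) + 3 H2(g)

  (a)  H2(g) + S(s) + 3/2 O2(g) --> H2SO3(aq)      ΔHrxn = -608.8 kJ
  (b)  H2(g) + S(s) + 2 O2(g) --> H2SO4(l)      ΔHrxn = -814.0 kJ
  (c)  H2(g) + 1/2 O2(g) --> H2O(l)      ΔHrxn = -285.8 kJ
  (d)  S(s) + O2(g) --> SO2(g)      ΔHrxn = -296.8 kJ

ΔHrxn = 469.0 kJ

(a) as written (H2SO3(aq) already on the product side): -608.8 kJ
(b) reversed (H2SO4(l) must end up as a reactant): +814.0 kJ
(c) reversed and × 3 (reverse to put H2O(l) on the reactant side; ×3 to match 3 H2O(l) in the target): (-3)·(-285.8) = +857.4 kJ
(d) × 2 (scale by 2 for the 2 SO2(g)): (2)·(-296.8) = -593.6 kJ
ΔHrxn = (-608.8) + (+814.0) + (+857.4) + (-593.6) = 469.0 kJ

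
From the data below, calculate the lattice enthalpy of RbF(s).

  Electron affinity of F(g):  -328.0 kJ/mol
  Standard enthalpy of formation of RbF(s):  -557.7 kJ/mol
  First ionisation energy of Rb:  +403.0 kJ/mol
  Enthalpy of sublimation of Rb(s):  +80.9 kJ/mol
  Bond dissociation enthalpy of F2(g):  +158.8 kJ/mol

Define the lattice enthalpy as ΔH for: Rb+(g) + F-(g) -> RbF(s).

ΔHf° = 1·ΔHsub + 1·(ΣIE) + 1/2·D(F2) + 1·EA + U
-557.7 = 1·(+80.9) + 1·(+403.0) + 1/2·(+158.8) + 1·(-328.0) + U
U = -557.7 − (+235.3) = -793.0 kJ/mol

U = -793.0 kJ/mol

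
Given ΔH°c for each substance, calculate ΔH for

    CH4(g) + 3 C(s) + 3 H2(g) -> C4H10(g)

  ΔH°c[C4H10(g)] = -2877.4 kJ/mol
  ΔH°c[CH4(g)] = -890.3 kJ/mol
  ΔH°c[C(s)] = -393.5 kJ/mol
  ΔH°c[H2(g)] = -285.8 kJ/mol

ΔH = -50.8 kJ/mol

Using ΔH = Σ nΔHc°(reactants) − Σ nΔHc°(products):
= [1·(-890.3) + 3·(-393.5) + 3·(-285.8)] − [1·(-2877.4)]
= -50.8 kJ/mol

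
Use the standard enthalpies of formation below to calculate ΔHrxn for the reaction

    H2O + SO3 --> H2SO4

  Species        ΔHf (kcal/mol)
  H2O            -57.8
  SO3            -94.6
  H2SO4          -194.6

ΔHrxn = -42.2 kcal/mol

ΔH°rxn = Σ nΔHf°(products) − Σ nΔHf°(reactants).
Products: 1·(-194.6) = -194.6
Reactants: 1·(-57.8) + 1·(-94.6) = -152.4
ΔHrxn = (-194.6) − (-152.4) = -42.2 kcal/mol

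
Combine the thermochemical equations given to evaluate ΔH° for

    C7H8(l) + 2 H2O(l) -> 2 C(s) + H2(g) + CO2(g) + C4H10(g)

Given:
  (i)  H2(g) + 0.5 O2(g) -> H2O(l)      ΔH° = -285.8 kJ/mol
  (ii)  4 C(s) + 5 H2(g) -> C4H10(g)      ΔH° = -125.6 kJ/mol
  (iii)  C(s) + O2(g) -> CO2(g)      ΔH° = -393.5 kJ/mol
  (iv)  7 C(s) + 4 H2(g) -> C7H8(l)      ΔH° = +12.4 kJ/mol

ΔH° = 40.1 kJ/mol

(i) reversed and × 2 (H2O(l) must end up as a reactant; ×2 to match 2 H2O(l) in the target): (-2)·(-285.8) = +571.6 kJ/mol
(ii) as written (C4H10(g) already on the product side): -125.6 kJ/mol
(iii) as written (CO2(g) already on the product side): -393.5 kJ/mol
(iv) reversed (reverse to put C7H8(l) on the reactant side): -12.4 kJ/mol
ΔH° = (-2)·(-285.8) + (1)·(-125.6) + (1)·(-393.5) + (-1)·(+12.4) = 40.1 kJ/mol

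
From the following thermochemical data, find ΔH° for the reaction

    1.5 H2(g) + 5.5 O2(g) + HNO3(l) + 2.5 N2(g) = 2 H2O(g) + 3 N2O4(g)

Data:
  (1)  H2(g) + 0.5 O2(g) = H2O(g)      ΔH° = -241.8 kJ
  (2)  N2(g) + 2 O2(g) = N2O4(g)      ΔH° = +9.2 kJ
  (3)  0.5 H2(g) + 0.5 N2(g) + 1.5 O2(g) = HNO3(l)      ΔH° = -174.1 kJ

(1) × 2: (2)·(-241.8) = -483.6 kJ
(2) × 3: (3)·(+9.2) = +27.6 kJ
(3) reversed: +174.1 kJ
Combining the equations, ΔH° = (2)·(-241.8) + (3)·(+9.2) + (-1)·(-174.1) = -281.9 kJ

ΔH° = -281.9 kJ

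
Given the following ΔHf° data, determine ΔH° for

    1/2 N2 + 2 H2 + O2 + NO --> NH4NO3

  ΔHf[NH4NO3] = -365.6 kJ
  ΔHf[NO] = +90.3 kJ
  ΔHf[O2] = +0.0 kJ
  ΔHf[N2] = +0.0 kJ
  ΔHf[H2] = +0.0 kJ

ΔH° = -455.9 kJ

Products: 1·(-365.6) = -365.6
Reactants: 1/2·(+0.0) + 2·(+0.0) + 1·(+0.0) + 1·(+90.3) = +90.3
ΔH° = (-365.6) − (+90.3) = -455.9 kJ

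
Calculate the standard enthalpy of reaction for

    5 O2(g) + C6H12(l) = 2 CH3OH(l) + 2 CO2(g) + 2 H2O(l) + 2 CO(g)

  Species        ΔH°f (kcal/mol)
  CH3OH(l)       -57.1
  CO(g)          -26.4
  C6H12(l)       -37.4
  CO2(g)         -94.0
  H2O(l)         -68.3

ΔH° = -454.2 kcal/mol

ΔH°rxn = Σ nΔHf°(products) − Σ nΔHf°(reactants).
Products: 2·(-57.1) + 2·(-94.0) + 2·(-68.3) + 2·(-26.4) = -491.6
Reactants: 5·(+0.0) + 1·(-37.4) = -37.4
ΔH° = (-491.6) − (-37.4) = -454.2 kcal/mol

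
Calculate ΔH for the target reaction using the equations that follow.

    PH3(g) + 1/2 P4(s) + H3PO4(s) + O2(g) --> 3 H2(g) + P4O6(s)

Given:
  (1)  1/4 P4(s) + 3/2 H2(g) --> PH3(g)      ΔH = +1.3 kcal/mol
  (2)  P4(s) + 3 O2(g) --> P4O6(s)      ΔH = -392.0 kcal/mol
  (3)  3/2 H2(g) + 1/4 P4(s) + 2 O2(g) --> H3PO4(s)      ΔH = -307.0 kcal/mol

ΔH = -86.3 kcal/mol

(1) reversed: -1.3 kcal/mol
(2) as written: -392.0 kcal/mol
(3) reversed: +307.0 kcal/mol
ΔH = (-1.3) + (-392.0) + (+307.0) = -86.3 kcal/mol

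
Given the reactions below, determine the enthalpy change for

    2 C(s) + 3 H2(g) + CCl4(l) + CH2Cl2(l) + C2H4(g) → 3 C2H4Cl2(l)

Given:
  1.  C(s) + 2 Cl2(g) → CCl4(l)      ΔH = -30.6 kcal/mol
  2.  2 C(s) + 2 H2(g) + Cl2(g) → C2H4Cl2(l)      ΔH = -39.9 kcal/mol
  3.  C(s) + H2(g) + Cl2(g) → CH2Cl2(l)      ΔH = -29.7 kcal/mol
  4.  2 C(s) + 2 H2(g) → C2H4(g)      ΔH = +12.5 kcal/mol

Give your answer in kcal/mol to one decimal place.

eq. 1 reversed: +30.6 kcal/mol
eq. 2 × 3: (3)·(-39.9) = -119.7 kcal/mol
eq. 3 reversed: +29.7 kcal/mol
eq. 4 reversed: -12.5 kcal/mol
ΔH = (-1)·(-30.6) + (3)·(-39.9) + (-1)·(-29.7) + (-1)·(+12.5) = -71.9 kcal/mol

ΔH = -71.9 kcal/mol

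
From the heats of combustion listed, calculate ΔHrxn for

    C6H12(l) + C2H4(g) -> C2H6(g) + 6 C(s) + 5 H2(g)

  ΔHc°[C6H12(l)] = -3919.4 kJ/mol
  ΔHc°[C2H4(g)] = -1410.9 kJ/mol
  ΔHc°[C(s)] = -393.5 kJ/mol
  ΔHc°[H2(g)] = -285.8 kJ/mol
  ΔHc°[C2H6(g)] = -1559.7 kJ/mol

ΔHrxn = 19.4 kJ/mol

With combustion enthalpies, reactants minus products:
= [1·(-3919.4) + 1·(-1410.9)] − [1·(-1559.7) + 6·(-393.5) + 5·(-285.8)]
= 19.4 kJ/mol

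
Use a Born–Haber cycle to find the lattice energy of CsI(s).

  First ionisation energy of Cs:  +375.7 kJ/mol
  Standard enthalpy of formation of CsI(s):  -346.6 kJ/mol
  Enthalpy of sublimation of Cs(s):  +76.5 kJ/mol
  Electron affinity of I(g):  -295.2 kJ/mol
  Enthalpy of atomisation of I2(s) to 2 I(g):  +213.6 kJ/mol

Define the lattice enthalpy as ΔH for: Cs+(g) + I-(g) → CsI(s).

ΔHf° = 1·ΔHsub + 1·(ΣIE) + 1/2·D(I2) + 1·EA + U
-346.6 = 1·(+76.5) + 1·(+375.7) + 1/2·(+213.6) + 1·(-295.2) + U
U = -346.6 − (+263.8) = -610.4 kJ/mol

U = -610.4 kJ/mol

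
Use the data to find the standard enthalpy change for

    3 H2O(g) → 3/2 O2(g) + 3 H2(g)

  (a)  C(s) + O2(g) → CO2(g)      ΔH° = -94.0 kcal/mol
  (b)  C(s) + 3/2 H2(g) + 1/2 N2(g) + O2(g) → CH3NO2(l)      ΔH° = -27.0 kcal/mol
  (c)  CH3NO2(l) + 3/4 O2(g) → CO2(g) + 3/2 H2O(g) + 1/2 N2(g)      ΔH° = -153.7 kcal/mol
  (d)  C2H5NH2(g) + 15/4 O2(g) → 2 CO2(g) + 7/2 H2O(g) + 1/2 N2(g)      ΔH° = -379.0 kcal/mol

ΔH° = 173.4 kcal/mol

(a) × 2: (2)·(-94.0) = -188.0 kcal/mol
(b) reversed and × 2 (H2(g) must end up as a product; scale by 2 for the 3 H2(g)): (-2)·(-27.0) = +54.0 kcal/mol
(c) reversed and × 2: (-2)·(-153.7) = +307.4 kcal/mol
(d): not needed (C2H5NH2(g) appears nowhere else).
Summing the manipulated equations, ΔH° = (2)·(-94.0) + (-2)·(-27.0) + (-2)·(-153.7) = 173.4 kcal/mol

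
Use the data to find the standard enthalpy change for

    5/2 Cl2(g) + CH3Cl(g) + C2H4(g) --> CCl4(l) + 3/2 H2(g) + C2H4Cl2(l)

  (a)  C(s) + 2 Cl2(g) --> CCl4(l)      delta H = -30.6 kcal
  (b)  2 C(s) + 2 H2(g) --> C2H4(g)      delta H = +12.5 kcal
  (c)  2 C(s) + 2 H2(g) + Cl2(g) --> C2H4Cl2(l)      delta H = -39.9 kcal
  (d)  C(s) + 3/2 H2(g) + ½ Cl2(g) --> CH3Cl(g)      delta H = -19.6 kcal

delta H = -63.4 kcal

(a) as written (CCl4(l) already on the product side): -30.6 kcal
(b) reversed (C2H4(g) must end up as a reactant): -12.5 kcal
(c) as written (C2H4Cl2(l) already on the product side): -39.9 kcal
(d) reversed (CH3Cl(g) must end up as a reactant): +19.6 kcal
delta H = (-30.6) + (-12.5) + (-39.9) + (+19.6) = -63.4 kcal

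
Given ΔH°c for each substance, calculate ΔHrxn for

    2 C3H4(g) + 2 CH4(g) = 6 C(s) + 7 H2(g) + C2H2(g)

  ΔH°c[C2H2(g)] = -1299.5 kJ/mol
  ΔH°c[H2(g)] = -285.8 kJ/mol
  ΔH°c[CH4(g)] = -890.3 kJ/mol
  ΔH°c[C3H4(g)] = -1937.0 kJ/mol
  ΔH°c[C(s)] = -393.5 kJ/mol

ΔHrxn = 6.5 kJ/mol

Using ΔH = Σ nΔHc°(reactants) − Σ nΔHc°(products):
= [2·(-1937.0) + 2·(-890.3)] − [6·(-393.5) + 7·(-285.8) + 1·(-1299.5)]
= 6.5 kJ/mol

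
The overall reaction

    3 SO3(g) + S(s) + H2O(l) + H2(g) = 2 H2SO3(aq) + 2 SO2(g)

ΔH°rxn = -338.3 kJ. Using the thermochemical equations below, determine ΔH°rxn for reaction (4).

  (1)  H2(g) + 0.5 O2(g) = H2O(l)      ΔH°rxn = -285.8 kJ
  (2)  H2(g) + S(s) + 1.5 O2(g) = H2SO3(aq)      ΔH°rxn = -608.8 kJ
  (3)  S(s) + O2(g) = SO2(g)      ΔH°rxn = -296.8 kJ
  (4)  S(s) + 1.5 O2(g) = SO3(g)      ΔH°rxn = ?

(1) reversed: +285.8 kJ
(2) × 2: (2)·(-608.8) = -1217.6 kJ
(3) × 2: (2)·(-296.8) = -593.6 kJ
(4) reversed and × 3: contributes −3·x
-338.3 = (+285.8) + (-1217.6) + (-593.6) − 3·x
x = (-338.3 − (-1525.4)) / (-3) = -395.7 kJ

ΔH°rxn = -395.7 kJ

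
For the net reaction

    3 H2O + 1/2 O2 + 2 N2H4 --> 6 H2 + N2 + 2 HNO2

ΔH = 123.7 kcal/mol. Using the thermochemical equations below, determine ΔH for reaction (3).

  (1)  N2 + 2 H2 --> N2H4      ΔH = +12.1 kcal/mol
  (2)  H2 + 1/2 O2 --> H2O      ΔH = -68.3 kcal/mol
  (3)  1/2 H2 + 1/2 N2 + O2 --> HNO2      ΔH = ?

ΔH = -28.5 kcal/mol

(1) reversed and × 2 (N2H4 must end up as a reactant; ×2 to match 2 N2H4 in the target): (-2)·(+12.1) = -24.2 kcal/mol
(2) reversed and × 3 (reverse to put H2O on the reactant side; scale by 3 for the 3 H2O): (-3)·(-68.3) = +204.9 kcal/mol
(3) × 2 (×2 to match 2 HNO2 in the target): contributes 2·x
+123.7 = (-24.2) + (+204.9) + 2·x
x = (+123.7 − (+180.7)) / (2) = -28.5 kcal/mol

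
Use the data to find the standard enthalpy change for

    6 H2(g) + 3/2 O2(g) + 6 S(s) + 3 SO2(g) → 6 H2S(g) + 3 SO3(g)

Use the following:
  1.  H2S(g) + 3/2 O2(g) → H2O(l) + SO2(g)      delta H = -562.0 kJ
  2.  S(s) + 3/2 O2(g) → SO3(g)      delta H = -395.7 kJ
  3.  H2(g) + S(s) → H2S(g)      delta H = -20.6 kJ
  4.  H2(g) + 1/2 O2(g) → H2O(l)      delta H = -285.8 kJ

delta H = -420.3 kJ

eq. 1 reversed and × 3: (-3)·(-562.0) = +1686.0 kJ
eq. 2 × 3: (3)·(-395.7) = -1187.1 kJ
eq. 3 × 3: (3)·(-20.6) = -61.8 kJ
eq. 4 × 3: (3)·(-285.8) = -857.4 kJ
By Hess's law, delta H = (+1686.0) + (-1187.1) + (-61.8) + (-857.4) = -420.3 kJ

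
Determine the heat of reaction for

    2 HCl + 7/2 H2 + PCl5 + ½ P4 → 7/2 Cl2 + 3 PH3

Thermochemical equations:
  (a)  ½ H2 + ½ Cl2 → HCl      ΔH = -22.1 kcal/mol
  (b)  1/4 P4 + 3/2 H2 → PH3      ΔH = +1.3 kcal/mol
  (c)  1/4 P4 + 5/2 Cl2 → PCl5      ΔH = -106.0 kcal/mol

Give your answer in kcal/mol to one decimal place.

ΔH = 154.1 kcal/mol

(a) reversed and × 2: (-2)·(-22.1) = +44.2 kcal/mol
(b) × 3: (3)·(+1.3) = +3.9 kcal/mol
(c) reversed: +106.0 kcal/mol
Since enthalpy is a state function, ΔH = (+44.2) + (+3.9) + (+106.0) = 154.1 kcal/mol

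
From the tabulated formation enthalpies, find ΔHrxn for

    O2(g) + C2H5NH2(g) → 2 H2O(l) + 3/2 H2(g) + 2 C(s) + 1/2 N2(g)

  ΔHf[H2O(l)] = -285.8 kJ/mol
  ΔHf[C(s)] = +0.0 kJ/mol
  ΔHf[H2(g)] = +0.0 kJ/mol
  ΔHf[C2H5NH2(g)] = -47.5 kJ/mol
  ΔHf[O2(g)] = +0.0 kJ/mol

Products: 2·(-285.8) + 3/2·(+0.0) + 2·(+0.0) + 1/2·(+0.0) = -571.6
Reactants: 1·(+0.0) + 1·(-47.5) = -47.5
ΔHrxn = (-571.6) − (-47.5) = -524.1 kJ/mol

ΔHrxn = -524.1 kJ/mol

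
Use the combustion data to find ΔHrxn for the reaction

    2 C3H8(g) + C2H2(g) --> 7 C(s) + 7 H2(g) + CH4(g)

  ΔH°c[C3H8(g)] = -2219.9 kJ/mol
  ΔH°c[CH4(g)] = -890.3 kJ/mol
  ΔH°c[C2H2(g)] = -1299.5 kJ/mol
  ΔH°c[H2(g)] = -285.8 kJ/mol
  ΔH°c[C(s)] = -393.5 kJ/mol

ΔHrxn = -93.9 kJ/mol

Using ΔH = Σ nΔHc°(reactants) − Σ nΔHc°(products):
= [2·(-2219.9) + 1·(-1299.5)] − [7·(-393.5) + 7·(-285.8) + 1·(-890.3)]
= -93.9 kJ/mol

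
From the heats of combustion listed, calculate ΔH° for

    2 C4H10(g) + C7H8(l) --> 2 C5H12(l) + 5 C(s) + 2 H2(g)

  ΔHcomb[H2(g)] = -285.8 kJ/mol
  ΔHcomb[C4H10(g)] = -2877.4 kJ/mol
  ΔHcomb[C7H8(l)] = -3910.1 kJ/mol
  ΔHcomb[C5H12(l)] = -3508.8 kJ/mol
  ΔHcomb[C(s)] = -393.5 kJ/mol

ΔH° = -108.2 kJ/mol

Using ΔH = Σ nΔHc°(reactants) − Σ nΔHc°(products):
= [2·(-2877.4) + 1·(-3910.1)] − [2·(-3508.8) + 5·(-393.5) + 2·(-285.8)]
= -108.2 kJ/mol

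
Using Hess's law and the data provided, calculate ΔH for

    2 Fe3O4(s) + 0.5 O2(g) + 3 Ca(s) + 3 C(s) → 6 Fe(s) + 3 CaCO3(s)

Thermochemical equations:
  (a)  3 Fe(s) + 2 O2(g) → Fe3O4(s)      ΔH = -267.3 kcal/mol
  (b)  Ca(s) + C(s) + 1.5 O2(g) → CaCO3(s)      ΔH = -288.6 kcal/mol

(a) reversed and × 2: (-2)·(-267.3) = +534.6 kcal/mol
(b) × 3: (3)·(-288.6) = -865.8 kcal/mol
ΔH = (-2)·(-267.3) + (3)·(-288.6) = -331.2 kcal/mol

ΔH = -331.2 kcal/mol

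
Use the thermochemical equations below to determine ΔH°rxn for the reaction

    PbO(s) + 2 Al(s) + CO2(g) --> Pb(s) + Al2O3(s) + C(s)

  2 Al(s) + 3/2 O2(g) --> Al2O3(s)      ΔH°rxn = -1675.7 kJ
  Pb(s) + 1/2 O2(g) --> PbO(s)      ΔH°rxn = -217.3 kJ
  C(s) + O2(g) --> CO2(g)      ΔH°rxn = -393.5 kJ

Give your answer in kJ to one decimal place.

equation 1 as written: -1675.7 kJ
equation 2 reversed: +217.3 kJ
equation 3 reversed: +393.5 kJ
ΔH°rxn = (1)·(-1675.7) + (-1)·(-217.3) + (-1)·(-393.5) = -1064.9 kJ

ΔH°rxn = -1064.9 kJ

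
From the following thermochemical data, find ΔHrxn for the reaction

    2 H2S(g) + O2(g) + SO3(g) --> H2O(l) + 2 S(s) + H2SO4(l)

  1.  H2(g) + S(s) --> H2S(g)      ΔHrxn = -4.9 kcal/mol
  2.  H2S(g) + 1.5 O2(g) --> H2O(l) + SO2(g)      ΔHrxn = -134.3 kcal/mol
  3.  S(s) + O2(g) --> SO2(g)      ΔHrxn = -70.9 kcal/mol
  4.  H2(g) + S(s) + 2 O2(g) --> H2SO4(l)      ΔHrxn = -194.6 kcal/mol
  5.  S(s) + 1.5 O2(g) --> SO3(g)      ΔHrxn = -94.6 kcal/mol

ΔHrxn = -158.5 kcal/mol

eq. 1 reversed: +4.9 kcal/mol
eq. 2 as written: -134.3 kcal/mol
eq. 3 reversed: +70.9 kcal/mol
eq. 4 as written: -194.6 kcal/mol
eq. 5 reversed: +94.6 kcal/mol
Summing the manipulated equations, ΔHrxn = (+4.9) + (-134.3) + (+70.9) + (-194.6) + (+94.6) = -158.5 kcal/mol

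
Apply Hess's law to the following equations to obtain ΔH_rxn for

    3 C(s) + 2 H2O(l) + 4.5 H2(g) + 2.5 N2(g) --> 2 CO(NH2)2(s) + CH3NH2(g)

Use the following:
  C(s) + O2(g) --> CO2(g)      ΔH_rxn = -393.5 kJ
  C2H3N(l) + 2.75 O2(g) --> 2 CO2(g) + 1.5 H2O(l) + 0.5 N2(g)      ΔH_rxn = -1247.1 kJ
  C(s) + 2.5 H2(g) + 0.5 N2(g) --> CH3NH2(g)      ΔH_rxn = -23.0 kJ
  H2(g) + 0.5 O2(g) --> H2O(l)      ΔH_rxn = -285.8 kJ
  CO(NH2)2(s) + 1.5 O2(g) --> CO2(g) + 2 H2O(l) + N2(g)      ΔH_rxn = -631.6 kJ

ΔH_rxn = -118.4 kJ

equation 1 × 2: (2)·(-393.5) = -787.0 kJ
equation 2: not needed.
equation 3 as written: -23.0 kJ
equation 4 × 2: (2)·(-285.8) = -571.6 kJ
equation 5 reversed and × 2: (-2)·(-631.6) = +1263.2 kJ
ΔH_rxn = (-787.0) + (-23.0) + (-571.6) + (+1263.2) = -118.4 kJ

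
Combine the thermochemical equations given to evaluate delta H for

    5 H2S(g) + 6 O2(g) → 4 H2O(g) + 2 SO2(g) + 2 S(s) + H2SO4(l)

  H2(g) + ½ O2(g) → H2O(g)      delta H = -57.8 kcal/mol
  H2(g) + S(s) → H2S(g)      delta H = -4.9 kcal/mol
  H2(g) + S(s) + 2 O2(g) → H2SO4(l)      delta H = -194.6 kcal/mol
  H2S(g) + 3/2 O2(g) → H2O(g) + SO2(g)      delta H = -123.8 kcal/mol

equation 1 × 2: (2)·(-57.8) = -115.6 kcal/mol
equation 2 reversed and × 3: (-3)·(-4.9) = +14.7 kcal/mol
equation 3 as written (H2SO4(l) already on the product side): -194.6 kcal/mol
equation 4 × 2 (scale by 2 for the 2 SO2(g)): (2)·(-123.8) = -247.6 kcal/mol
delta H = (-115.6) + (+14.7) + (-194.6) + (-247.6) = -543.1 kcal/mol

delta H = -543.1 kcal/mol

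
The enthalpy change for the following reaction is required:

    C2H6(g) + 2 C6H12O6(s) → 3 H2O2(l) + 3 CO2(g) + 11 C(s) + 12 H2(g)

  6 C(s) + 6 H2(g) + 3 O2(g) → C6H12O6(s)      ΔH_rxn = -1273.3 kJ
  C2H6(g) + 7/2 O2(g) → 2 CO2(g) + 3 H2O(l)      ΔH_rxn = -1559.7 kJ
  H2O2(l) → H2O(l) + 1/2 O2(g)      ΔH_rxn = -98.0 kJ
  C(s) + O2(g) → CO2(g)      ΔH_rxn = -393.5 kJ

equation 1 reversed and × 2 (C6H12O6(s) must end up as a reactant; ×2 to match 2 C6H12O6(s) in the target): (-2)·(-1273.3) = +2546.6 kJ
equation 2 as written (C2H6(g) already on the reactant side): -1559.7 kJ
equation 3 reversed and × 3 (reverse to put H2O2(l) on the product side; scale by 3 for the 3 H2O2(l)): (-3)·(-98.0) = +294.0 kJ
equation 4 as written: -393.5 kJ
Since enthalpy is a state function, ΔH_rxn = (+2546.6) + (-1559.7) + (+294.0) + (-393.5) = 887.4 kJ

ΔH_rxn = 887.4 kJ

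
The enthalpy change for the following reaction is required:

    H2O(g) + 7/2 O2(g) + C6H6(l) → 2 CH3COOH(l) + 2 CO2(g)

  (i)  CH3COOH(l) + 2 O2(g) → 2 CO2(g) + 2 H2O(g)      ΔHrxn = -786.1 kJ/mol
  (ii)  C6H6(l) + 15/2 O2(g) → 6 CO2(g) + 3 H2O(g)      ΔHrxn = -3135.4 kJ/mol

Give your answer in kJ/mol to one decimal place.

ΔHrxn = -1563.2 kJ/mol

(i) reversed and × 2: (-2)·(-786.1) = +1572.2 kJ/mol
(ii) as written: -3135.4 kJ/mol
By Hess's law, ΔHrxn = (+1572.2) + (-3135.4) = -1563.2 kJ/mol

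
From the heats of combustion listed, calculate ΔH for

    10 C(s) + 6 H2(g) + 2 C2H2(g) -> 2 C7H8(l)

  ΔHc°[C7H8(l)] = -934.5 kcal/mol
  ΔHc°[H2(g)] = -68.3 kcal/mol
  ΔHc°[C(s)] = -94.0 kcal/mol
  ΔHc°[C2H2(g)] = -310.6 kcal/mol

ΔH = -102.0 kcal/mol

With combustion enthalpies, reactants minus products:
= [10·(-94.0) + 6·(-68.3) + 2·(-310.6)] − [2·(-934.5)]
= -102.0 kcal/mol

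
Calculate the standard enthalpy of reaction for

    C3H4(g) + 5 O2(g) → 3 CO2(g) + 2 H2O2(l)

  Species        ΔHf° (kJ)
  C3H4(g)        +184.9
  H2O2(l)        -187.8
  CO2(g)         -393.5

ΔH°rxn = -1741.0 kJ

Products: 3·(-393.5) + 2·(-187.8) = -1556.1
Reactants: 1·(+184.9) + 5·(+0.0) = +184.9
ΔH°rxn = (-1556.1) − (+184.9) = -1741.0 kJ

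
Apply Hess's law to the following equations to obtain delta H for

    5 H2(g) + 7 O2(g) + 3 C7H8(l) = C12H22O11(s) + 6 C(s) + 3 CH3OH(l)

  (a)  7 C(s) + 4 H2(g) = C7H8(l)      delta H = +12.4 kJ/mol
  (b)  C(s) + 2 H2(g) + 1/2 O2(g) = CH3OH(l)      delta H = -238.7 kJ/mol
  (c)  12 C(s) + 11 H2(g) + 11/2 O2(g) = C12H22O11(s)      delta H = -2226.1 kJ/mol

(a) reversed and × 3: (-3)·(+12.4) = -37.2 kJ/mol
(b) × 3: (3)·(-238.7) = -716.1 kJ/mol
(c) as written: -2226.1 kJ/mol
delta H = (-3)·(+12.4) + (3)·(-238.7) + (1)·(-2226.1) = -2979.4 kJ/mol

delta H = -2979.4 kJ/mol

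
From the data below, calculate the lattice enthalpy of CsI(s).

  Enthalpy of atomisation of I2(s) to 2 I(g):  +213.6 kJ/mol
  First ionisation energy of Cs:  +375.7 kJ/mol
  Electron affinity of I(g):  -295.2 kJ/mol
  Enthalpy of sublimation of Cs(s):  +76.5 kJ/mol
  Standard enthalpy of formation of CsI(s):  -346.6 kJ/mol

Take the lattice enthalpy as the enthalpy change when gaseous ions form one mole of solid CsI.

U = -610.4 kJ/mol

ΔHf° = 1·ΔHsub + 1·(ΣIE) + 1/2·D(I2) + 1·EA + U
-346.6 = 1·(+76.5) + 1·(+375.7) + 1/2·(+213.6) + 1·(-295.2) + U
U = -346.6 − (+263.8) = -610.4 kJ/mol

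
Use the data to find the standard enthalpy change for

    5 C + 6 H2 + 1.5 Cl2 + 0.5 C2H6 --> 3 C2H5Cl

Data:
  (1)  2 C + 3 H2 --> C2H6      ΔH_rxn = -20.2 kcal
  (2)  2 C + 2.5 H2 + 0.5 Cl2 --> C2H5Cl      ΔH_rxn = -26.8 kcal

ΔH_rxn = -70.3 kcal

(1) reversed and × 1/2: (-1/2)·(-20.2) = +10.1 kcal
(2) × 3: (3)·(-26.8) = -80.4 kcal
Since enthalpy is a state function, ΔH_rxn = (+10.1) + (-80.4) = -70.3 kcal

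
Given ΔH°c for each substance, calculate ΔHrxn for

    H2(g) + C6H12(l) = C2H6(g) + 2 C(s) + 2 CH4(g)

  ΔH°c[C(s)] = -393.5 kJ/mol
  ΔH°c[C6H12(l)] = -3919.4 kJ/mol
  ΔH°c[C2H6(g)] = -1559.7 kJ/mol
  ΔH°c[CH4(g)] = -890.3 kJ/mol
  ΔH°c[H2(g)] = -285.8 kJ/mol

ΔHrxn = -77.9 kJ/mol

With combustion enthalpies, reactants minus products:
= [1·(-285.8) + 1·(-3919.4)] − [1·(-1559.7) + 2·(-393.5) + 2·(-890.3)]
= -77.9 kJ/mol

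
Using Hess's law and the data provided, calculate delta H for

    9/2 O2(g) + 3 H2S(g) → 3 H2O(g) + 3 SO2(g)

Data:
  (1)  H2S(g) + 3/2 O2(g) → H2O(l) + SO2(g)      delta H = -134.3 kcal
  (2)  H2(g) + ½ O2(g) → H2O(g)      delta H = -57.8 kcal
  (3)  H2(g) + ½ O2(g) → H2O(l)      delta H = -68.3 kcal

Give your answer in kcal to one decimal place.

delta H = -371.4 kcal

(1) × 3: (3)·(-134.3) = -402.9 kcal
(2) × 3: (3)·(-57.8) = -173.4 kcal
(3) reversed and × 3: (-3)·(-68.3) = +204.9 kcal
delta H = (-402.9) + (-173.4) + (+204.9) = -371.4 kcal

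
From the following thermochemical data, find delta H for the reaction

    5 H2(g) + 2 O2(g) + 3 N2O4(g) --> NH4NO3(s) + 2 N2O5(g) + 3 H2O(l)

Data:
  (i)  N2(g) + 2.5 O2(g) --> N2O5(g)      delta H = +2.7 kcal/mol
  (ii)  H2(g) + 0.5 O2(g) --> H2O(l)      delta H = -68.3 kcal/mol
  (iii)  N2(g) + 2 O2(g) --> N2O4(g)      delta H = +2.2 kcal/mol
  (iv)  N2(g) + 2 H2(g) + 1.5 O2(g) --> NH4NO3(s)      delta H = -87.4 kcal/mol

delta H = -293.5 kcal/mol

(i) × 2 (scale by 2 for the 2 N2O5(g)): (2)·(+2.7) = +5.4 kcal/mol
(ii) × 3 (×3 to match 3 H2O(l) in the target): (3)·(-68.3) = -204.9 kcal/mol
(iii) reversed and × 3 (N2O4(g) must end up as a reactant; scale by 3 for the 3 N2O4(g)): (-3)·(+2.2) = -6.6 kcal/mol
(iv) as written (NH4NO3(s) already on the product side): -87.4 kcal/mol
Since enthalpy is a state function, delta H = (2)·(+2.7) + (3)·(-68.3) + (-3)·(+2.2) + (1)·(-87.4) = -293.5 kcal/mol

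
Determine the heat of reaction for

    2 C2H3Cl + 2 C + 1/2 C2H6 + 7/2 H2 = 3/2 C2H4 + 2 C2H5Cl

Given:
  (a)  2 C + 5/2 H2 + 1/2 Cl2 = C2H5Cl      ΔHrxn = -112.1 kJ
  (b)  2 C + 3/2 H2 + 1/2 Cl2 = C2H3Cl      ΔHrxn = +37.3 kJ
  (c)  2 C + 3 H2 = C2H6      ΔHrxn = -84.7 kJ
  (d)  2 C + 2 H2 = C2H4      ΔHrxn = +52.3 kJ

(a) × 2 (×2 to match 2 C2H5Cl in the target): (2)·(-112.1) = -224.2 kJ
(b) reversed and × 2 (reverse to put C2H3Cl on the reactant side; ×2 to match 2 C2H3Cl in the target): (-2)·(+37.3) = -74.6 kJ
(c) reversed and × 1/2 (reverse to put C2H6 on the reactant side; ×1/2 to match 1/2 C2H6 in the target): (-1/2)·(-84.7) = +42.35 kJ
(d) × 3/2 (scale by 3/2 for the 3/2 C2H4): (3/2)·(+52.3) = +78.45 kJ
Summing the manipulated equations, ΔHrxn = (-224.2) + (-74.6) + (+42.35) + (+78.45) = -178.0 kJ

ΔHrxn = -178.0 kJ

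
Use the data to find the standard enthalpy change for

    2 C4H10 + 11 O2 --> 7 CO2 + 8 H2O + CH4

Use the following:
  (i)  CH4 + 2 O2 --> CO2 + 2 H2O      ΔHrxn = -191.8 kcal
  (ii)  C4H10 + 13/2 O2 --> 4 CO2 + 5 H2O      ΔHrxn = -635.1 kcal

(i) reversed (CH4 must end up as a product): +191.8 kcal
(ii) × 2 (scale by 2 for the 2 C4H10): (2)·(-635.1) = -1270.2 kcal
ΔHrxn = (+191.8) + (-1270.2) = -1078.4 kcal

ΔHrxn = -1078.4 kcal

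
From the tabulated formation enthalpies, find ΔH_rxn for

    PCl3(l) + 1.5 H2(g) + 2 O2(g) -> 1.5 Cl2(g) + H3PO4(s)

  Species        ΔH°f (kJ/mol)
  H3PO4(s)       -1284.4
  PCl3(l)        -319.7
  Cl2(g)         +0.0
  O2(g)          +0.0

Products: 3/2·(+0.0) + 1·(-1284.4) = -1284.4
Reactants: 1·(-319.7) + 3/2·(+0.0) + 2·(+0.0) = -319.7
ΔH_rxn = (-1284.4) − (-319.7) = -964.7 kJ/mol

ΔH_rxn = -964.7 kJ/mol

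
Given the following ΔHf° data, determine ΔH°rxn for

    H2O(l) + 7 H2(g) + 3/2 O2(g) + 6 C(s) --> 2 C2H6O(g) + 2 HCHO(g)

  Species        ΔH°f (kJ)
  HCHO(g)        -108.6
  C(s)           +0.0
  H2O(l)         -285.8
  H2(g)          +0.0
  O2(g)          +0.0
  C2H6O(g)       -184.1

ΔH°rxn = -299.6 kJ

ΔH°rxn = Σ nΔHf°(products) − Σ nΔHf°(reactants).
Products: 2·(-184.1) + 2·(-108.6) = -585.4
Reactants: 1·(-285.8) + 7·(+0.0) + 3/2·(+0.0) + 6·(+0.0) = -285.8
ΔH°rxn = (-585.4) − (-285.8) = -299.6 kJ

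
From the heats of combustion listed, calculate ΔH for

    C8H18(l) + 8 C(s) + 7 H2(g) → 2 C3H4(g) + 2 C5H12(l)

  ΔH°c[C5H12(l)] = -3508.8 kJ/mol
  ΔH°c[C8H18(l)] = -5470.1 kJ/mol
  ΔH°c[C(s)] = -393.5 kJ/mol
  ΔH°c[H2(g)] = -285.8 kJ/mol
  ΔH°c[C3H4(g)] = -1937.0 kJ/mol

With combustion enthalpies, reactants minus products:
= [1·(-5470.1) + 8·(-393.5) + 7·(-285.8)] − [2·(-1937.0) + 2·(-3508.8)]
= 272.9 kJ/mol

ΔH = 272.9 kJ/mol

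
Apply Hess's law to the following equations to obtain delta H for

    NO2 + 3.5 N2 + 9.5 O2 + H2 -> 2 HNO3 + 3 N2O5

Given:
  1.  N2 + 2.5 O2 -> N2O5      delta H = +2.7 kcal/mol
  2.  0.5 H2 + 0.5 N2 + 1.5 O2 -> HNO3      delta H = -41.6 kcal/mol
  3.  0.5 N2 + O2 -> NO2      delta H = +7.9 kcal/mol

delta H = -83.0 kcal/mol

eq. 1 × 3 (×3 to match 3 N2O5 in the target): (3)·(+2.7) = +8.1 kcal/mol
eq. 2 × 2 (×2 to match 2 HNO3 in the target): (2)·(-41.6) = -83.2 kcal/mol
eq. 3 reversed (reverse to put NO2 on the reactant side): -7.9 kcal/mol
Since enthalpy is a state function, delta H = (3)·(+2.7) + (2)·(-41.6) + (-1)·(+7.9) = -83.0 kcal/mol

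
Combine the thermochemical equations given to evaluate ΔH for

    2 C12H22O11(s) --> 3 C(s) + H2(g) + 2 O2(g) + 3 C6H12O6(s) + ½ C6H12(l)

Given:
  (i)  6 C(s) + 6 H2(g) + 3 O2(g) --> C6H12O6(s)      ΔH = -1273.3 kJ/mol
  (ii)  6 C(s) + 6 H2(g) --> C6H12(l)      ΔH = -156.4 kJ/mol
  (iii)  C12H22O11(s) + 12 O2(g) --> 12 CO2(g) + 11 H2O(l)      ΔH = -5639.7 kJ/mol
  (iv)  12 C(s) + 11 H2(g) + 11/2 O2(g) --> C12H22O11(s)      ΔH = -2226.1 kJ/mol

(i) × 3: (3)·(-1273.3) = -3819.9 kJ/mol
(ii) × 1/2: (1/2)·(-156.4) = -78.2 kJ/mol
(iii): not needed.
(iv) reversed and × 2: (-2)·(-2226.1) = +4452.2 kJ/mol
Summing the manipulated equations, ΔH = (-3819.9) + (-78.2) + (+4452.2) = 554.1 kJ/mol

ΔH = 554.1 kJ/mol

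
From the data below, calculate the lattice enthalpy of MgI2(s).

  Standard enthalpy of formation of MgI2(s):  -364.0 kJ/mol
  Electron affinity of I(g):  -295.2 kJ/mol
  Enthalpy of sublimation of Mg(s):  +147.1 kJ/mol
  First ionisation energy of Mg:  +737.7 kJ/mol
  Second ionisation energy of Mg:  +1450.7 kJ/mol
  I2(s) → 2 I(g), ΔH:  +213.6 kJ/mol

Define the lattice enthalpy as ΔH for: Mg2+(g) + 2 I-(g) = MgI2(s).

ΔHf° = 1·ΔHsub + 1·(ΣIE) + 1·D(I2) + 2·EA + U
-364.0 = 1·(+147.1) + 1·(+2188.4) + 1·(+213.6) + 2·(-295.2) + U
U = -364.0 − (+1958.7) = -2322.7 kJ/mol

U = -2322.7 kJ/mol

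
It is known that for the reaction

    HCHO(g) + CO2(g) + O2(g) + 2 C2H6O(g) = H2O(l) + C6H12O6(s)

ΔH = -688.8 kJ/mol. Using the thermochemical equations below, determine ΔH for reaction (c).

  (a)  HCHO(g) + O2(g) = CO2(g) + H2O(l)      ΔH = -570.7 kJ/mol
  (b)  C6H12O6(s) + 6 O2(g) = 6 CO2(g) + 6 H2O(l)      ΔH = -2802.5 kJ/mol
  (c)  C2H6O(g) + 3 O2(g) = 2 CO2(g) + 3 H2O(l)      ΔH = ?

ΔH = -1460.3 kJ/mol

(a) as written (HCHO(g) already on the reactant side): -570.7 kJ/mol
(b) reversed (reverse to put C6H12O6(s) on the product side): +2802.5 kJ/mol
(c) × 2 (scale by 2 for the 2 C2H6O(g)): contributes 2·x
-688.8 = (-570.7) + (+2802.5) + 2·x
x = (-688.8 − (+2231.8)) / (2) = -1460.3 kJ/mol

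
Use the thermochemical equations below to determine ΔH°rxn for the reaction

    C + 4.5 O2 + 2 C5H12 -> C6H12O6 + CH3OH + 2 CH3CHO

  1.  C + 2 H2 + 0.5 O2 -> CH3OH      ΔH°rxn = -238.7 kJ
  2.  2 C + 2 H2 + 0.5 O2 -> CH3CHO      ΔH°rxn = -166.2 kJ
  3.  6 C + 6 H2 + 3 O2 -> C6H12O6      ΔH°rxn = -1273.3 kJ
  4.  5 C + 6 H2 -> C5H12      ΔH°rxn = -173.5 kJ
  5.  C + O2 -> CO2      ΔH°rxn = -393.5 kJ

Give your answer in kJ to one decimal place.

eq. 1 as written (CH3OH already on the product side): -238.7 kJ
eq. 2 × 2 (×2 to match 2 CH3CHO in the target): (2)·(-166.2) = -332.4 kJ
eq. 3 as written (C6H12O6 already on the product side): -1273.3 kJ
eq. 4 reversed and × 2 (reverse to put C5H12 on the reactant side; scale by 2 for the 2 C5H12): (-2)·(-173.5) = +347.0 kJ
eq. 5: not needed (CO2 appears nowhere else).
By Hess's law, ΔH°rxn = (-238.7) + (-332.4) + (-1273.3) + (+347.0) = -1497.4 kJ

ΔH°rxn = -1497.4 kJ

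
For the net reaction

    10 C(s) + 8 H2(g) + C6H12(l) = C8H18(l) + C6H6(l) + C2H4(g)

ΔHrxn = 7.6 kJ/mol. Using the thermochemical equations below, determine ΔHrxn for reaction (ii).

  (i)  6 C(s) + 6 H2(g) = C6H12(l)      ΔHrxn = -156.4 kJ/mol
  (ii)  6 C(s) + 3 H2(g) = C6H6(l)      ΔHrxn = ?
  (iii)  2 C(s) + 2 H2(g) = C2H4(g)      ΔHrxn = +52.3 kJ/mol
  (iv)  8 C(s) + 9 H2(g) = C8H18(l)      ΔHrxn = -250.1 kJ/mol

ΔHrxn = 49.0 kJ/mol

(i) reversed (reverse to put C6H12(l) on the reactant side): +156.4 kJ/mol
(ii) as written (C6H6(l) already on the product side): contributes x
(iii) as written (C2H4(g) already on the product side): +52.3 kJ/mol
(iv) as written (C8H18(l) already on the product side): -250.1 kJ/mol
+7.6 = (+156.4) + (+52.3) + (-250.1) + x
x = (+7.6 − (-41.4)) / (1) = 49.0 kJ/mol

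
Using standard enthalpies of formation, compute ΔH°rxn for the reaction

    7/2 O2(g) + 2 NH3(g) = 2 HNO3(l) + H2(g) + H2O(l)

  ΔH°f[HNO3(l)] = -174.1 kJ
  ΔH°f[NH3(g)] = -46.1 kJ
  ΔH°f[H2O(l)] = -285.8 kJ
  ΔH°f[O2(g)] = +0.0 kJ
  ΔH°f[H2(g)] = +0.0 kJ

ΔH°rxn = -541.8 kJ

Products: 2·(-174.1) + 1·(+0.0) + 1·(-285.8) = -634.0
Reactants: 7/2·(+0.0) + 2·(-46.1) = -92.2
ΔH°rxn = (-634.0) − (-92.2) = -541.8 kJ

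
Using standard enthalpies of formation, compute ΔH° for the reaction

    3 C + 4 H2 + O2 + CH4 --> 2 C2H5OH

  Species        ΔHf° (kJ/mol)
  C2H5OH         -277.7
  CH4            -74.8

ΔH°rxn = Σ nΔHf°(products) − Σ nΔHf°(reactants).
Products: 2·(-277.7) = -555.4
Reactants: 3·(+0.0) + 4·(+0.0) + 1·(+0.0) + 1·(-74.8) = -74.8
ΔH° = (-555.4) − (-74.8) = -480.6 kJ/mol

ΔH° = -480.6 kJ/mol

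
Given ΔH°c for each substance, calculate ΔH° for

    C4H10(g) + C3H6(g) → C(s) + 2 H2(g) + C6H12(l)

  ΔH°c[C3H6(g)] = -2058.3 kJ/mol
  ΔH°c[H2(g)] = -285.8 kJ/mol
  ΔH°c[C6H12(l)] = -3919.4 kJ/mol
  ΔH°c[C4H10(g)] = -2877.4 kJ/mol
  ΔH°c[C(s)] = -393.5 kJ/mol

Using ΔH = Σ nΔHc°(reactants) − Σ nΔHc°(products):
= [1·(-2877.4) + 1·(-2058.3)] − [1·(-393.5) + 2·(-285.8) + 1·(-3919.4)]
= -51.2 kJ/mol

ΔH° = -51.2 kJ/mol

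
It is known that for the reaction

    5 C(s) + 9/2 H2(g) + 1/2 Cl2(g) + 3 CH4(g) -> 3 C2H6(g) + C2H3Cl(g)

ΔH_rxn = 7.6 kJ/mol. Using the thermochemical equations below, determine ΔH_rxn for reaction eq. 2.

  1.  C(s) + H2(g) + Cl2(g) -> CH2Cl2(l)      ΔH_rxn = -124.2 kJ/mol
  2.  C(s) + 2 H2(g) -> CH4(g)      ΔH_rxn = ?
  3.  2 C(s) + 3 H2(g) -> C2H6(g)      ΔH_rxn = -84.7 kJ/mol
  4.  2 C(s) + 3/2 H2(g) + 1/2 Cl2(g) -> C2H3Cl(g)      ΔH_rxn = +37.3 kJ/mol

ΔH_rxn = -74.8 kJ/mol

eq. 1: not needed.
eq. 2 reversed and × 3: contributes −3·x
eq. 3 × 3: (3)·(-84.7) = -254.1 kJ/mol
eq. 4 as written: +37.3 kJ/mol
+7.6 = (-254.1) + (+37.3) − 3·x
x = (+7.6 − (-216.8)) / (-3) = -74.8 kJ/mol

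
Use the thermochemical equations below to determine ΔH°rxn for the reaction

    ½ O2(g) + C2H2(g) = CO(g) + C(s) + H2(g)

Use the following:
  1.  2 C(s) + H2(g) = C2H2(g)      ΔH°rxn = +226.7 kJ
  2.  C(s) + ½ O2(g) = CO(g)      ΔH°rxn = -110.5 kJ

eq. 1 reversed (reverse to put C2H2(g) on the reactant side): -226.7 kJ
eq. 2 as written (CO(g) already on the product side): -110.5 kJ
ΔH°rxn = (-226.7) + (-110.5) = -337.2 kJ

ΔH°rxn = -337.2 kJ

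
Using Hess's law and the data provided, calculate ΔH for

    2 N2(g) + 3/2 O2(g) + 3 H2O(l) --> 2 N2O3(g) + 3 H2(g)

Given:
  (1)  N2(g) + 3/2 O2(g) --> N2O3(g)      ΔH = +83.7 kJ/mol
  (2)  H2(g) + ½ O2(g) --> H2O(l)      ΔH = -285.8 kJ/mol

(1) × 2: (2)·(+83.7) = +167.4 kJ/mol
(2) reversed and × 3: (-3)·(-285.8) = +857.4 kJ/mol
Summing the manipulated equations, ΔH = (+167.4) + (+857.4) = 1024.8 kJ/mol

ΔH = 1024.8 kJ/mol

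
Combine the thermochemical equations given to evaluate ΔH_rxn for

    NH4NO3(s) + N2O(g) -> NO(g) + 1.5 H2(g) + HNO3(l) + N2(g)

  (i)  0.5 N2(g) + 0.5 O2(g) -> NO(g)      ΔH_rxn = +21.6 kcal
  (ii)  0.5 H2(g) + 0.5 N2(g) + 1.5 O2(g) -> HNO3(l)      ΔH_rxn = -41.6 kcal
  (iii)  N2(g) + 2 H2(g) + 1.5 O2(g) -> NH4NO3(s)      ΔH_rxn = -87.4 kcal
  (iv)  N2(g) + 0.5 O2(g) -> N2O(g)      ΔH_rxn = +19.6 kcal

ΔH_rxn = 47.8 kcal

(i) as written (NO(g) already on the product side): +21.6 kcal
(ii) as written (HNO3(l) already on the product side): -41.6 kcal
(iii) reversed (reverse to put NH4NO3(s) on the reactant side): +87.4 kcal
(iv) reversed (reverse to put N2O(g) on the reactant side): -19.6 kcal
ΔH_rxn = (+21.6) + (-41.6) + (+87.4) + (-19.6) = 47.8 kcal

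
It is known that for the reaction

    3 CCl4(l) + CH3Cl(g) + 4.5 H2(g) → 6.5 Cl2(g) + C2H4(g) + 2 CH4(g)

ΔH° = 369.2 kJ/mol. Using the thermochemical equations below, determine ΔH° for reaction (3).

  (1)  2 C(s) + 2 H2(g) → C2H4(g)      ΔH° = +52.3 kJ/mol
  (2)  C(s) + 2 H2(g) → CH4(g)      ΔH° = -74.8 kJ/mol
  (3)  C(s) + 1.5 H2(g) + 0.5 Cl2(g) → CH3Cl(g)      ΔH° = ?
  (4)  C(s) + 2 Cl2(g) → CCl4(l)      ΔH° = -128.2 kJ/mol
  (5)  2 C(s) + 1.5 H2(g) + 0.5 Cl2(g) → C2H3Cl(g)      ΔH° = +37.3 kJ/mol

ΔH° = -81.9 kJ/mol

(1) as written: +52.3 kJ/mol
(2) × 2: (2)·(-74.8) = -149.6 kJ/mol
(3) reversed: contributes −x
(4) reversed and × 3: (-3)·(-128.2) = +384.6 kJ/mol
(5): not needed.
+369.2 = (+52.3) + (-149.6) + (+384.6) − x
x = (+369.2 − (+287.3)) / (-1) = -81.9 kJ/mol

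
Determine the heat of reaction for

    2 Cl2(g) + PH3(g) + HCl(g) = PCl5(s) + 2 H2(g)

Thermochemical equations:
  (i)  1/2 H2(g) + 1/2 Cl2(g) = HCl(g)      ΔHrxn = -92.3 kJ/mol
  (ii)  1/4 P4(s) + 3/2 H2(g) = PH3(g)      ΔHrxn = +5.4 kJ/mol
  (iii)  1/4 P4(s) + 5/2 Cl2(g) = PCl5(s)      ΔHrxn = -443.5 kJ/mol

ΔHrxn = -356.6 kJ/mol

(i) reversed: +92.3 kJ/mol
(ii) reversed: -5.4 kJ/mol
(iii) as written: -443.5 kJ/mol
Since enthalpy is a state function, ΔHrxn = (+92.3) + (-5.4) + (-443.5) = -356.6 kJ/mol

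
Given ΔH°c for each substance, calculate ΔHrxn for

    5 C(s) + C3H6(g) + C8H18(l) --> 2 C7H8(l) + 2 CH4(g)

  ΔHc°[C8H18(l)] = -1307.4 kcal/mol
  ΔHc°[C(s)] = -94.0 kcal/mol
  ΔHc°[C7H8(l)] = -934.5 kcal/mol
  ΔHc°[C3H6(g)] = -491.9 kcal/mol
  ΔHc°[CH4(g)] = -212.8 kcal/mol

ΔHrxn = 25.3 kcal/mol

Using ΔH = Σ nΔHc°(reactants) − Σ nΔHc°(products):
= [5·(-94.0) + 1·(-491.9) + 1·(-1307.4)] − [2·(-934.5) + 2·(-212.8)]
= 25.3 kcal/mol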